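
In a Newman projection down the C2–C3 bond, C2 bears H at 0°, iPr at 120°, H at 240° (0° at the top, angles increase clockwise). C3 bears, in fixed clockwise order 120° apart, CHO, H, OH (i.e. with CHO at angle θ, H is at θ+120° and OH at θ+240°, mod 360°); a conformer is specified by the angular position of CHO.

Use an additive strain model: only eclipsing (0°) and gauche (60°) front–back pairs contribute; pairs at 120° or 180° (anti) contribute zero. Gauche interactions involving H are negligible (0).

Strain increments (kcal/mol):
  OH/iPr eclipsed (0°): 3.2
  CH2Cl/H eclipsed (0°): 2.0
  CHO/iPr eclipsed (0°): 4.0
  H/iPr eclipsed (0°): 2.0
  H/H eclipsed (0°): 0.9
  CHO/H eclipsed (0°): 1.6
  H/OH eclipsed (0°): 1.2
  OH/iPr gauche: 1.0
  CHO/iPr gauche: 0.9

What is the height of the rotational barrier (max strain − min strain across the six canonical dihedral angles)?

5.2 kcal/mol

CHO at 0° (eclipsed): H–CHO eclipsed, iPr–H eclipsed, H–OH eclipsed; 1.6 + 2.0 + 1.2 = 4.8 kcal/mol.
CHO at 60° (staggered): iPr–CHO gauche; 0.9 = 0.9 kcal/mol.
CHO at 120° (eclipsed): H–OH eclipsed, iPr–CHO eclipsed, H–H eclipsed; 1.2 + 4.0 + 0.9 = 6.1 kcal/mol.
CHO at 180° (staggered): iPr–CHO gauche, iPr–OH gauche; 0.9 + 1.0 = 1.9 kcal/mol.
CHO at 240° (eclipsed): H–H eclipsed, iPr–OH eclipsed, H–CHO eclipsed; 0.9 + 3.2 + 1.6 = 5.7 kcal/mol.
CHO at 300° (staggered): iPr–OH gauche; 1.0 = 1.0 kcal/mol.
Max at 120° (6.1 kcal/mol), min at 60° (0.9 kcal/mol); barrier = 5.2 kcal/mol.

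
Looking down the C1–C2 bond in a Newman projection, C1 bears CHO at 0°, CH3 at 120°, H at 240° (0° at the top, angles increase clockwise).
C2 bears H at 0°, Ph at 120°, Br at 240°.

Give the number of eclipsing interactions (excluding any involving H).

1

Non-H eclipsing pairs: CH3(120°)/Ph(120°) — 1 interaction.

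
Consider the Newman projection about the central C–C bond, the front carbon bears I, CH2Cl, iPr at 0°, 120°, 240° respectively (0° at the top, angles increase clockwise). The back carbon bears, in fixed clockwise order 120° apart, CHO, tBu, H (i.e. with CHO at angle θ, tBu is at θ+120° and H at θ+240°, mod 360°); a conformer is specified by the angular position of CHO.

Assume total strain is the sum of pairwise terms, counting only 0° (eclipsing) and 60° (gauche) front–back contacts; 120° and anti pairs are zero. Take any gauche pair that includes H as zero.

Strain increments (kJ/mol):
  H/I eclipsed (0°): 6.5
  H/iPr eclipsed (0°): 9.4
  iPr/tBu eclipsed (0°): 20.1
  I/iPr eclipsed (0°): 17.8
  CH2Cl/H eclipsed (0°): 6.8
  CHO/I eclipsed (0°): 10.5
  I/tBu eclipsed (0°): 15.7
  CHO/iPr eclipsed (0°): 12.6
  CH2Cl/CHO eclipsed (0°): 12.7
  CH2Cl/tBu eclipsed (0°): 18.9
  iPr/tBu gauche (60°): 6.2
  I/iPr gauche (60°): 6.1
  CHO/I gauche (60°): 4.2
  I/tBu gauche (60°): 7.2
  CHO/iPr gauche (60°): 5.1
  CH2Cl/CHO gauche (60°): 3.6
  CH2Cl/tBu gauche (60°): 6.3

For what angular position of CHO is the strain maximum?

120°

CHO at 0° (eclipsed): I(0°)/CHO(0°) eclipsed 10.5; CH2Cl(120°)/tBu(120°) eclipsed 18.9; iPr(240°)/H(240°) eclipsed 9.4 → 38.8 kJ/mol.
CHO at 60° (staggered): I(0°)/CHO(60°) gauche 4.2; CH2Cl(120°)/CHO(60°) gauche 3.6; CH2Cl(120°)/tBu(180°) gauche 6.3; iPr(240°)/tBu(180°) gauche 6.2 → 20.3 kJ/mol.
CHO at 120° (eclipsed): I(0°)/H(0°) eclipsed 6.5; CH2Cl(120°)/CHO(120°) eclipsed 12.7; iPr(240°)/tBu(240°) eclipsed 20.1 → 39.3 kJ/mol.
CHO at 180° (staggered): I(0°)/tBu(300°) gauche 7.2; CH2Cl(120°)/CHO(180°) gauche 3.6; iPr(240°)/CHO(180°) gauche 5.1; iPr(240°)/tBu(300°) gauche 6.2 → 22.1 kJ/mol.
CHO at 240° (eclipsed): I(0°)/tBu(0°) eclipsed 15.7; CH2Cl(120°)/H(120°) eclipsed 6.8; iPr(240°)/CHO(240°) eclipsed 12.6 → 35.1 kJ/mol.
CHO at 300° (staggered): I(0°)/CHO(300°) gauche 4.2; I(0°)/tBu(60°) gauche 7.2; CH2Cl(120°)/tBu(60°) gauche 6.3; iPr(240°)/CHO(300°) gauche 5.1 → 22.8 kJ/mol.
The maximum (39.3 kJ/mol) occurs with CHO at 120°.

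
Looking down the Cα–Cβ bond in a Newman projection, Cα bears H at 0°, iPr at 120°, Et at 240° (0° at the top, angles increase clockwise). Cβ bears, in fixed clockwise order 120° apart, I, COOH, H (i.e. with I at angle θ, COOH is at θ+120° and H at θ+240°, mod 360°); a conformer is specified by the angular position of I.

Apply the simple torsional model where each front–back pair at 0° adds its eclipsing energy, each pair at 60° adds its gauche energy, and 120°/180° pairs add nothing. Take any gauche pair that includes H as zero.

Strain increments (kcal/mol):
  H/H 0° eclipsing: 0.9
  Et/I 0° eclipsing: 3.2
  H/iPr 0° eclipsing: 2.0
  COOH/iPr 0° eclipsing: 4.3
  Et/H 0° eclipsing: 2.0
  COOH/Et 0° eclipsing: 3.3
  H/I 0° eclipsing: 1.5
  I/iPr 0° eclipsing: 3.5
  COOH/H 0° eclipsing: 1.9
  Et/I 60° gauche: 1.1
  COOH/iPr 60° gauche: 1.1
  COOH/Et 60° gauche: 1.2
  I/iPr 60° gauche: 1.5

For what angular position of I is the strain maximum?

0°

I at 0° (eclipsed): H(0°)/I(0°) eclipsed 1.5; iPr(120°)/COOH(120°) eclipsed 4.3; Et(240°)/H(240°) eclipsed 2.0 → 7.8 kcal/mol.
I at 60° (staggered): iPr(120°)/I(60°) gauche 1.5; iPr(120°)/COOH(180°) gauche 1.1; Et(240°)/COOH(180°) gauche 1.2 → 3.8 kcal/mol.
I at 120° (eclipsed): H(0°)/H(0°) eclipsed 0.9; iPr(120°)/I(120°) eclipsed 3.5; Et(240°)/COOH(240°) eclipsed 3.3 → 7.7 kcal/mol.
I at 180° (staggered): iPr(120°)/I(180°) gauche 1.5; Et(240°)/I(180°) gauche 1.1; Et(240°)/COOH(300°) gauche 1.2 → 3.8 kcal/mol.
I at 240° (eclipsed): H(0°)/COOH(0°) eclipsed 1.9; iPr(120°)/H(120°) eclipsed 2.0; Et(240°)/I(240°) eclipsed 3.2 → 7.1 kcal/mol.
I at 300° (staggered): iPr(120°)/COOH(60°) gauche 1.1; Et(240°)/I(300°) gauche 1.1 → 2.2 kcal/mol.
The maximum (7.8 kcal/mol) occurs with I at 0°.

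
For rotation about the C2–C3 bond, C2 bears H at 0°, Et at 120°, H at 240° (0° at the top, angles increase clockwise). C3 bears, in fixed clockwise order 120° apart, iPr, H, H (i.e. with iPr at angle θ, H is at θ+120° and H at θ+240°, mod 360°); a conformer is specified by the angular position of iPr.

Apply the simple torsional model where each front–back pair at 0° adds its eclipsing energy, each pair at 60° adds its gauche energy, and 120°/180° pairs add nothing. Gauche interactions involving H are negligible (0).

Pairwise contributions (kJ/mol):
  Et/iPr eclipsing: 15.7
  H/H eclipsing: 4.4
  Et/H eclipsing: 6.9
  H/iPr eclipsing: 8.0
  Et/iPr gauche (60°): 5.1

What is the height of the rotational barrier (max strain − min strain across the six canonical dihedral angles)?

24.5 kJ/mol

iPr at 0° (eclipsed): H–iPr eclipsed, Et–H eclipsed, H–H eclipsed; 8.0 + 6.9 + 4.4 = 19.3 kJ/mol.
iPr at 60° (staggered): Et–iPr gauche; 5.1 = 5.1 kJ/mol.
iPr at 120° (eclipsed): H–H eclipsed, Et–iPr eclipsed, H–H eclipsed; 4.4 + 15.7 + 4.4 = 24.5 kJ/mol.
iPr at 180° (staggered): Et–iPr gauche; 5.1 = 5.1 kJ/mol.
iPr at 240° (eclipsed): H–H eclipsed, Et–H eclipsed, H–iPr eclipsed; 4.4 + 6.9 + 8.0 = 19.3 kJ/mol.
iPr at 300° (staggered): no non-H gauche contacts → 0.0 kJ/mol.
Max at 120° (24.5 kJ/mol), min at 300° (0.0 kJ/mol); barrier = 24.5 kJ/mol.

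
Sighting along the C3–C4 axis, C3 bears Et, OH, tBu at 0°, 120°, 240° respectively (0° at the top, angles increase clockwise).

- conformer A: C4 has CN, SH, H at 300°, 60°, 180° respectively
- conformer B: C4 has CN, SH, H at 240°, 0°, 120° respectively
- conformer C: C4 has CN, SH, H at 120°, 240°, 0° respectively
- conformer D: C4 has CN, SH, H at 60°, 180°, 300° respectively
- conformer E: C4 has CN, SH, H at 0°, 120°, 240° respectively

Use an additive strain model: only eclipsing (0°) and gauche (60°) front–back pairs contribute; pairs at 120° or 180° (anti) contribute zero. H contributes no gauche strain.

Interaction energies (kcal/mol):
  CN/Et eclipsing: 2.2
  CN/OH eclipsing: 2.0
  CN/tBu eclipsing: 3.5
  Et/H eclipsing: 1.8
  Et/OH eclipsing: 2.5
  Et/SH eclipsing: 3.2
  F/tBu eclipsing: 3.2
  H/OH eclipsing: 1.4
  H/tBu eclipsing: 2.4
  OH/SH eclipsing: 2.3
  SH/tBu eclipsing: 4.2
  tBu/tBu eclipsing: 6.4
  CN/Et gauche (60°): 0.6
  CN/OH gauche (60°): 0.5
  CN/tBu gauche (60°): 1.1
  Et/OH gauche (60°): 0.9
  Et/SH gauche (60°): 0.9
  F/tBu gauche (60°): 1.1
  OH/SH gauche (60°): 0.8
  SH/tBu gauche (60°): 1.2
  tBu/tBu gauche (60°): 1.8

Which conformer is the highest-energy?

A (staggered): Et(0°)/CN(300°) gauche 0.6; Et(0°)/SH(60°) gauche 0.9; OH(120°)/SH(60°) gauche 0.8; tBu(240°)/CN(300°) gauche 1.1 → 3.4 kcal/mol.
B (eclipsed): Et(0°)/SH(0°) eclipsed 3.2; OH(120°)/H(120°) eclipsed 1.4; tBu(240°)/CN(240°) eclipsed 3.5 → 8.1 kcal/mol.
C (eclipsed): Et(0°)/H(0°) eclipsed 1.8; OH(120°)/CN(120°) eclipsed 2.0; tBu(240°)/SH(240°) eclipsed 4.2 → 8.0 kcal/mol.
D (staggered): Et(0°)/CN(60°) gauche 0.6; OH(120°)/CN(60°) gauche 0.5; OH(120°)/SH(180°) gauche 0.8; tBu(240°)/SH(180°) gauche 1.2 → 3.1 kcal/mol.
E (eclipsed): Et(0°)/CN(0°) eclipsed 2.2; OH(120°)/SH(120°) eclipsed 2.3; tBu(240°)/H(240°) eclipsed 2.4 → 6.9 kcal/mol.
B has the highest total (8.1 kcal/mol).

B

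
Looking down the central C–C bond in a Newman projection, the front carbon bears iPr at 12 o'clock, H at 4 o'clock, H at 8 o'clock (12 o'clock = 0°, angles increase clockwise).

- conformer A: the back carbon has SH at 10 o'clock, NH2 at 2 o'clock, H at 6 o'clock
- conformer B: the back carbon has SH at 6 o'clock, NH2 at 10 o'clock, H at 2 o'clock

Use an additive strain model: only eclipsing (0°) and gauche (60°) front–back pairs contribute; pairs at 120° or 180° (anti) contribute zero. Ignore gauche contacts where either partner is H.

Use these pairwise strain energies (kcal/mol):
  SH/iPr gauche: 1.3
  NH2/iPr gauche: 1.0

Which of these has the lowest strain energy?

B

A (staggered): iPr–SH gauche, iPr–NH2 gauche; 1.3 + 1.0 = 2.3 kcal/mol.
B (staggered): iPr–NH2 gauche; 1.0 = 1.0 kcal/mol.
B has the lowest total (1.0 kcal/mol).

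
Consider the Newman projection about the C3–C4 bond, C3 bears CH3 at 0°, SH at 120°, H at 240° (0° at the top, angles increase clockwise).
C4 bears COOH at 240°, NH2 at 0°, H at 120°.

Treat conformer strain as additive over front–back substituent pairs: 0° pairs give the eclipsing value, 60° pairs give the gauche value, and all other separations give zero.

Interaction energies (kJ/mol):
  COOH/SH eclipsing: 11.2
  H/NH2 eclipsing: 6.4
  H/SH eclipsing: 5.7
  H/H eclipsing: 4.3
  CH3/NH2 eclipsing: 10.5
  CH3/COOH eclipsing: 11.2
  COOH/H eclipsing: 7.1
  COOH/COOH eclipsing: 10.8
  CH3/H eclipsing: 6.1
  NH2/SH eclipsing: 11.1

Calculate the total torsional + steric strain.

This conformer (eclipsed): CH3–NH2 eclipsed, SH–H eclipsed, H–COOH eclipsed; 10.5 + 5.7 + 7.1 = 23.3 kJ/mol.

23.3 kJ/mol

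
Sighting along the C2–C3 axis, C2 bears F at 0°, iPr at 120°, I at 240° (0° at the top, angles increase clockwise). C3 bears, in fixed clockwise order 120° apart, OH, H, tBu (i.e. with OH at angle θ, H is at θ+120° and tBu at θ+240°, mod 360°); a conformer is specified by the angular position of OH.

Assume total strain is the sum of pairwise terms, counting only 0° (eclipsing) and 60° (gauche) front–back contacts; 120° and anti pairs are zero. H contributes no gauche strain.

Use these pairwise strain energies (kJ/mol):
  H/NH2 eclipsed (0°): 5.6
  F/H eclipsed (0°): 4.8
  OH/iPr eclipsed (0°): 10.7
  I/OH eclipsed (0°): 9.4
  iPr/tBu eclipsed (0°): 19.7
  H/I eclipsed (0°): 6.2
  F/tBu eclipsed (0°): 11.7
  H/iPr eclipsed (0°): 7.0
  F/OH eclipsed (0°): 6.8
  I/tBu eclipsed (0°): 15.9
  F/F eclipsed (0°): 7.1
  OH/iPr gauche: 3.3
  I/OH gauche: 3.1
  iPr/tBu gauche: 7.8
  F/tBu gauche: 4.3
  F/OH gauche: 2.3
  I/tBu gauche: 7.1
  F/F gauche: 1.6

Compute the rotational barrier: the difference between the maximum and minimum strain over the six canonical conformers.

OH at 0° (eclipsed): F(0°)/OH(0°) eclipsed 6.8; iPr(120°)/H(120°) eclipsed 7.0; I(240°)/tBu(240°) eclipsed 15.9 → 29.7 kJ/mol.
OH at 60° (staggered): F(0°)/OH(60°) gauche 2.3; F(0°)/tBu(300°) gauche 4.3; iPr(120°)/OH(60°) gauche 3.3; I(240°)/tBu(300°) gauche 7.1 → 17.0 kJ/mol.
OH at 120° (eclipsed): F(0°)/tBu(0°) eclipsed 11.7; iPr(120°)/OH(120°) eclipsed 10.7; I(240°)/H(240°) eclipsed 6.2 → 28.6 kJ/mol.
OH at 180° (staggered): F(0°)/tBu(60°) gauche 4.3; iPr(120°)/OH(180°) gauche 3.3; iPr(120°)/tBu(60°) gauche 7.8; I(240°)/OH(180°) gauche 3.1 → 18.5 kJ/mol.
OH at 240° (eclipsed): F(0°)/H(0°) eclipsed 4.8; iPr(120°)/tBu(120°) eclipsed 19.7; I(240°)/OH(240°) eclipsed 9.4 → 33.9 kJ/mol.
OH at 300° (staggered): F(0°)/OH(300°) gauche 2.3; iPr(120°)/tBu(180°) gauche 7.8; I(240°)/OH(300°) gauche 3.1; I(240°)/tBu(180°) gauche 7.1 → 20.3 kJ/mol.
Max at 240° (33.9 kJ/mol), min at 60° (17.0 kJ/mol); barrier = 16.9 kJ/mol.

16.9 kJ/mol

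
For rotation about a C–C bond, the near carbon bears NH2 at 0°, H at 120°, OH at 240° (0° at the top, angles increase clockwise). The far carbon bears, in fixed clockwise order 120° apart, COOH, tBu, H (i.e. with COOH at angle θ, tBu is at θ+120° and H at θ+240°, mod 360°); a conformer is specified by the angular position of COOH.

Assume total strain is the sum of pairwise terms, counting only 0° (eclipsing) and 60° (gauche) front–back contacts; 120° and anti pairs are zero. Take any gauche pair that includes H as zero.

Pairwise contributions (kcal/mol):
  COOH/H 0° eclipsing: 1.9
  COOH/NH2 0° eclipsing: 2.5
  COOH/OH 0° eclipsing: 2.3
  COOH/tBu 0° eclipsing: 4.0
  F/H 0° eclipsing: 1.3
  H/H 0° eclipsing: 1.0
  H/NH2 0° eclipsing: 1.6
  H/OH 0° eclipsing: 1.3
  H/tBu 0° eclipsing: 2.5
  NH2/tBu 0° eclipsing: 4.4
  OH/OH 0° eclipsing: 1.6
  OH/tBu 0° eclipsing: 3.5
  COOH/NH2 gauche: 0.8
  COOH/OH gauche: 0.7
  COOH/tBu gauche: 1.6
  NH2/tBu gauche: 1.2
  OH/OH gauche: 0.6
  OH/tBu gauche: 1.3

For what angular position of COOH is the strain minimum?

COOH at 0° is eclipsed. NH2 at 0° is eclipsed with COOH at 0° (2.5); H at 120° is eclipsed with tBu at 120° (2.5); OH at 240° is eclipsed with H at 240° (1.3). Total 6.3 kcal/mol.
COOH at 60° is staggered. NH2 at 0° is gauche with COOH at 60° (0.8); OH at 240° is gauche with tBu at 180° (1.3). Total 2.1 kcal/mol.
COOH at 120° is eclipsed. NH2 at 0° is eclipsed with H at 0° (1.6); H at 120° is eclipsed with COOH at 120° (1.9); OH at 240° is eclipsed with tBu at 240° (3.5). Total 7.0 kcal/mol.
COOH at 180° is staggered. NH2 at 0° is gauche with tBu at 300° (1.2); OH at 240° is gauche with COOH at 180° (0.7); OH at 240° is gauche with tBu at 300° (1.3). Total 3.2 kcal/mol.
COOH at 240° is eclipsed. NH2 at 0° is eclipsed with tBu at 0° (4.4); H at 120° is eclipsed with H at 120° (1.0); OH at 240° is eclipsed with COOH at 240° (2.3). Total 7.7 kcal/mol.
COOH at 300° is staggered. NH2 at 0° is gauche with COOH at 300° (0.8); NH2 at 0° is gauche with tBu at 60° (1.2); OH at 240° is gauche with COOH at 300° (0.7). Total 2.7 kcal/mol.
The minimum (2.1 kcal/mol) occurs with COOH at 60°.

60°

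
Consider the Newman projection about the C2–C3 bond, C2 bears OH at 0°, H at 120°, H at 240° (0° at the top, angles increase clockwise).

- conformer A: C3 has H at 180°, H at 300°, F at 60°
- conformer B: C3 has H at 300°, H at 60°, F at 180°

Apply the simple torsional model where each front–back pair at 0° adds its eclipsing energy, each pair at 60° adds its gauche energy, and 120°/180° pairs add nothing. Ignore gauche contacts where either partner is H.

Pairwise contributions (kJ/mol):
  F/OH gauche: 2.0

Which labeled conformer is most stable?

B

A (staggered): OH–F gauche; 2.0 = 2.0 kJ/mol.
B (staggered): no non-H gauche contacts → 0.0 kJ/mol.
B has the lowest total (0.0 kJ/mol).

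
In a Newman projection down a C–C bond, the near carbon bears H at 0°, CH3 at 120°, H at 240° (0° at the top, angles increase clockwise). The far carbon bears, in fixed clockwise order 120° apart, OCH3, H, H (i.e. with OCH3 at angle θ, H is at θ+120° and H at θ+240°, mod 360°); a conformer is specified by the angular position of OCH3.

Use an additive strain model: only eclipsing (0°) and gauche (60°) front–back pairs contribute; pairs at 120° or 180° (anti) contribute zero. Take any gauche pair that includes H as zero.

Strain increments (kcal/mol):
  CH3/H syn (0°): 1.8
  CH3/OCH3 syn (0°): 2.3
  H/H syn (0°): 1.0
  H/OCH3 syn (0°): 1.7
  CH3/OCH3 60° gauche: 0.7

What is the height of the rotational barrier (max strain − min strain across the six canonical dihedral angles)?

OCH3 at 0° (eclipsed): H–OCH3 eclipsed, CH3–H eclipsed, H–H eclipsed; 1.7 + 1.8 + 1.0 = 4.5 kcal/mol.
OCH3 at 60° (staggered): CH3–OCH3 gauche; 0.7 = 0.7 kcal/mol.
OCH3 at 120° (eclipsed): H–H eclipsed, CH3–OCH3 eclipsed, H–H eclipsed; 1.0 + 2.3 + 1.0 = 4.3 kcal/mol.
OCH3 at 180° (staggered): CH3–OCH3 gauche; 0.7 = 0.7 kcal/mol.
OCH3 at 240° (eclipsed): H–H eclipsed, CH3–H eclipsed, H–OCH3 eclipsed; 1.0 + 1.8 + 1.7 = 4.5 kcal/mol.
OCH3 at 300° (staggered): no non-H gauche contacts → 0.0 kcal/mol.
Max at 0° (4.5 kcal/mol), min at 300° (0.0 kcal/mol); barrier = 4.5 kcal/mol.

4.5 kcal/mol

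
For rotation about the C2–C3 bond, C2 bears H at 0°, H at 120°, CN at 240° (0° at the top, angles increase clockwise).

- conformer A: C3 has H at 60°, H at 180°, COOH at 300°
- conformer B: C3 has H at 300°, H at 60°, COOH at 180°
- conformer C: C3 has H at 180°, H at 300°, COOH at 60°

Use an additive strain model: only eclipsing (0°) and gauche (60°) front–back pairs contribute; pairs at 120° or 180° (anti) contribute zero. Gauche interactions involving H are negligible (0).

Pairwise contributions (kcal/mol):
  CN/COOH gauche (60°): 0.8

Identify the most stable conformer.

C

A is staggered. CN at 240° is gauche with COOH at 300° (0.8). Total 0.8 kcal/mol.
B is staggered. CN at 240° is gauche with COOH at 180° (0.8). Total 0.8 kcal/mol.
C (staggered): no non-H gauche contacts → 0.0 kcal/mol.
C has the lowest total (0.0 kcal/mol).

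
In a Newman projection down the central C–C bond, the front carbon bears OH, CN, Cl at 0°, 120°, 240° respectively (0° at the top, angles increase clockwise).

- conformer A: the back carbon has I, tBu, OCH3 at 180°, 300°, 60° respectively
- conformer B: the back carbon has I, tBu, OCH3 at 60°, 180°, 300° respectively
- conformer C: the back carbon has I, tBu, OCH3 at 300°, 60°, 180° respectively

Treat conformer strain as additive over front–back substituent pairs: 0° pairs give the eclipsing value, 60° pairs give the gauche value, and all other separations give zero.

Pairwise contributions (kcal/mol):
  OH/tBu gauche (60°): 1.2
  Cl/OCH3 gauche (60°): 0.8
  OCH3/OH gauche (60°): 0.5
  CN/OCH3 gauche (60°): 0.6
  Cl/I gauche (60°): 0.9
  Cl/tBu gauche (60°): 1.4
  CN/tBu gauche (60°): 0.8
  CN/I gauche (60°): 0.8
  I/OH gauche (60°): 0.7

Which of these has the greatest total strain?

A (staggered): OH–tBu gauche, OH–OCH3 gauche, CN–I gauche, CN–OCH3 gauche, Cl–I gauche, Cl–tBu gauche; 1.2 + 0.5 + 0.8 + 0.6 + 0.9 + 1.4 = 5.4 kcal/mol.
B (staggered): OH–I gauche, OH–OCH3 gauche, CN–I gauche, CN–tBu gauche, Cl–tBu gauche, Cl–OCH3 gauche; 0.7 + 0.5 + 0.8 + 0.8 + 1.4 + 0.8 = 5.0 kcal/mol.
C (staggered): OH–I gauche, OH–tBu gauche, CN–tBu gauche, CN–OCH3 gauche, Cl–I gauche, Cl–OCH3 gauche; 0.7 + 1.2 + 0.8 + 0.6 + 0.9 + 0.8 = 5.0 kcal/mol.
A has the highest total (5.4 kcal/mol).

A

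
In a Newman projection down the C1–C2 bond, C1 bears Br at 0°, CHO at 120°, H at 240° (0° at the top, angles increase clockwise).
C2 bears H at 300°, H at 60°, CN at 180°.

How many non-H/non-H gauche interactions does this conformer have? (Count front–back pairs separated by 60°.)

1

Non-H gauche pairs: CHO(120°)/CN(180°) — 1 interaction.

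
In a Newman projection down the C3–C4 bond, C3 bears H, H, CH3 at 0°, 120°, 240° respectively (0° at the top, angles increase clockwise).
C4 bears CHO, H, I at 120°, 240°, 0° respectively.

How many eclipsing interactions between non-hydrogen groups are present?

Every eclipsing pair involves H, so the count is 0.

0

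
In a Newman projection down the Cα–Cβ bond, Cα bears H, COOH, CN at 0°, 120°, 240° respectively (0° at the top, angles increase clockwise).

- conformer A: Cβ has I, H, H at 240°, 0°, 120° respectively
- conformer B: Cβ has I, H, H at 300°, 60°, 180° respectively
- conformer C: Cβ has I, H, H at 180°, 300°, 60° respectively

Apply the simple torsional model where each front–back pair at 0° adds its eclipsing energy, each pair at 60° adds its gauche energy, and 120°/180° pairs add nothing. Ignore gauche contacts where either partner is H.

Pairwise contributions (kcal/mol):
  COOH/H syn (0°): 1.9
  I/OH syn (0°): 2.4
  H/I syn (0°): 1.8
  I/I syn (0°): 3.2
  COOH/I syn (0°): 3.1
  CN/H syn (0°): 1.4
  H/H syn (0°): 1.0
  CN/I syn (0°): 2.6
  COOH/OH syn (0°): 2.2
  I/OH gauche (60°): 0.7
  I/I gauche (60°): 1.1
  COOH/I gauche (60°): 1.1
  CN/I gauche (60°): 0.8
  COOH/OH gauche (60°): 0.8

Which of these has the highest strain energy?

A (eclipsed): H(0°)/H(0°) eclipsed 1.0; COOH(120°)/H(120°) eclipsed 1.9; CN(240°)/I(240°) eclipsed 2.6 → 5.5 kcal/mol.
B (staggered): CN(240°)/I(300°) gauche 0.8 → 0.8 kcal/mol.
C (staggered): COOH(120°)/I(180°) gauche 1.1; CN(240°)/I(180°) gauche 0.8 → 1.9 kcal/mol.
A has the highest total (5.5 kcal/mol).

A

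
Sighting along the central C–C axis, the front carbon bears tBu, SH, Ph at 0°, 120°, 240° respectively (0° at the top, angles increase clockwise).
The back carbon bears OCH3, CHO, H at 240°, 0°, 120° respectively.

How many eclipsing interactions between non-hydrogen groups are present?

Non-H eclipsing pairs: tBu(0°)/CHO(0°); Ph(240°)/OCH3(240°) — 2 interactions.

2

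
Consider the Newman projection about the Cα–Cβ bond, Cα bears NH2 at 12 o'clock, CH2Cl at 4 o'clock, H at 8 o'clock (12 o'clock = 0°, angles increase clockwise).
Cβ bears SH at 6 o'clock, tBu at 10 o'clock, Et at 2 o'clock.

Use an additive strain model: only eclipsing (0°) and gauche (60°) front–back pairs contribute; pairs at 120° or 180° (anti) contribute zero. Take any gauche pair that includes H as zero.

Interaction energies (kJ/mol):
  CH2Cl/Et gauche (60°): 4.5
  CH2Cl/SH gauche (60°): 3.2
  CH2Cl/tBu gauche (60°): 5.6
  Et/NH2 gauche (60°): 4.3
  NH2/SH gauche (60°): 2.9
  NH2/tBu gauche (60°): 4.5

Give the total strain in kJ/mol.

16.5 kJ/mol

This conformer (staggered): NH2(0°)/tBu(300°) gauche 4.5; NH2(0°)/Et(60°) gauche 4.3; CH2Cl(120°)/SH(180°) gauche 3.2; CH2Cl(120°)/Et(60°) gauche 4.5 → 16.5 kJ/mol.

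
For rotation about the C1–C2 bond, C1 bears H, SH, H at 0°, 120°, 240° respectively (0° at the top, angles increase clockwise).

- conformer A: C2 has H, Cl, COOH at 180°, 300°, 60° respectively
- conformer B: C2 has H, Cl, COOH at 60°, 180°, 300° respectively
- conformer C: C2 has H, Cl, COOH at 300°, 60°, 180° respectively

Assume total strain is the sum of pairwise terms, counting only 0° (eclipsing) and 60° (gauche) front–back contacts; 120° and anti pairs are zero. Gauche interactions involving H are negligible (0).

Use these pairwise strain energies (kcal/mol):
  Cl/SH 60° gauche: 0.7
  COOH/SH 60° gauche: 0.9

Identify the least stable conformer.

A (staggered): SH(120°)/COOH(60°) gauche 0.9 → 0.9 kcal/mol.
B (staggered): SH(120°)/Cl(180°) gauche 0.7 → 0.7 kcal/mol.
C (staggered): SH(120°)/Cl(60°) gauche 0.7; SH(120°)/COOH(180°) gauche 0.9 → 1.6 kcal/mol.
C has the highest total (1.6 kcal/mol).

C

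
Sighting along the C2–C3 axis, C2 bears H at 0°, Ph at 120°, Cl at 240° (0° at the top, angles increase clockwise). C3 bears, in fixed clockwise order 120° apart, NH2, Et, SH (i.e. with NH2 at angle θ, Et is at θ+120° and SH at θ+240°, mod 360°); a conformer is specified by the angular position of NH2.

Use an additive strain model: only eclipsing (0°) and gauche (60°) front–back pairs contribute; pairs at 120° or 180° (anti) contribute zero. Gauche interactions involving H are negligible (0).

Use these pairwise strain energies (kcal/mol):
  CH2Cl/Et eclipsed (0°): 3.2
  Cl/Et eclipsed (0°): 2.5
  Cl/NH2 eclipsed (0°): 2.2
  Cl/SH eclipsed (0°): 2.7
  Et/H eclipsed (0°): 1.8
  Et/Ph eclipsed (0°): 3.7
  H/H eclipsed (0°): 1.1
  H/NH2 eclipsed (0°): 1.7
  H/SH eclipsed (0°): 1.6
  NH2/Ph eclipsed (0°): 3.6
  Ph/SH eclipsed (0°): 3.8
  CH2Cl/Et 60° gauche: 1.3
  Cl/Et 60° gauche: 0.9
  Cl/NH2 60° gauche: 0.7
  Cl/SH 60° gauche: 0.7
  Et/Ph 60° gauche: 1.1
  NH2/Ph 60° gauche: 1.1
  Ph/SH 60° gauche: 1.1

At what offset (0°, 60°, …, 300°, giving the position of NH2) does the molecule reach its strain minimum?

300°

NH2 at 0° (eclipsed): H(0°)/NH2(0°) eclipsed 1.7; Ph(120°)/Et(120°) eclipsed 3.7; Cl(240°)/SH(240°) eclipsed 2.7 → 8.1 kcal/mol.
NH2 at 60° (staggered): Ph(120°)/NH2(60°) gauche 1.1; Ph(120°)/Et(180°) gauche 1.1; Cl(240°)/Et(180°) gauche 0.9; Cl(240°)/SH(300°) gauche 0.7 → 3.8 kcal/mol.
NH2 at 120° (eclipsed): H(0°)/SH(0°) eclipsed 1.6; Ph(120°)/NH2(120°) eclipsed 3.6; Cl(240°)/Et(240°) eclipsed 2.5 → 7.7 kcal/mol.
NH2 at 180° (staggered): Ph(120°)/NH2(180°) gauche 1.1; Ph(120°)/SH(60°) gauche 1.1; Cl(240°)/NH2(180°) gauche 0.7; Cl(240°)/Et(300°) gauche 0.9 → 3.8 kcal/mol.
NH2 at 240° (eclipsed): H(0°)/Et(0°) eclipsed 1.8; Ph(120°)/SH(120°) eclipsed 3.8; Cl(240°)/NH2(240°) eclipsed 2.2 → 7.8 kcal/mol.
NH2 at 300° (staggered): Ph(120°)/Et(60°) gauche 1.1; Ph(120°)/SH(180°) gauche 1.1; Cl(240°)/NH2(300°) gauche 0.7; Cl(240°)/SH(180°) gauche 0.7 → 3.6 kcal/mol.
The minimum (3.6 kcal/mol) occurs with NH2 at 300°.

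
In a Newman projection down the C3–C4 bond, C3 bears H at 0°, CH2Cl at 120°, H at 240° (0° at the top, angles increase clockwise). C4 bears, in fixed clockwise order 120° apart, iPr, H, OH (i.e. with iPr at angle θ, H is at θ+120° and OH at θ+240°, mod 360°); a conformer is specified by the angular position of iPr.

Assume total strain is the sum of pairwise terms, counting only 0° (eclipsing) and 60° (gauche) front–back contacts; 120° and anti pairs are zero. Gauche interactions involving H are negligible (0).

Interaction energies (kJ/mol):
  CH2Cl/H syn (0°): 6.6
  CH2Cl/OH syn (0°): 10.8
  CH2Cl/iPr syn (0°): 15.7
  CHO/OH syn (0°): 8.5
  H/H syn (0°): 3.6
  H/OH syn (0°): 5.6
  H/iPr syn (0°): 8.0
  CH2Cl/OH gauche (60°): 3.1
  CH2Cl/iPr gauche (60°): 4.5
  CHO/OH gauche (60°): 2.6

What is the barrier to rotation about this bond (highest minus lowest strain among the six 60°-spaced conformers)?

21.8 kJ/mol

iPr at 0° (eclipsed): H–iPr eclipsed, CH2Cl–H eclipsed, H–OH eclipsed; 8.0 + 6.6 + 5.6 = 20.2 kJ/mol.
iPr at 60° (staggered): CH2Cl–iPr gauche; 4.5 = 4.5 kJ/mol.
iPr at 120° (eclipsed): H–OH eclipsed, CH2Cl–iPr eclipsed, H–H eclipsed; 5.6 + 15.7 + 3.6 = 24.9 kJ/mol.
iPr at 180° (staggered): CH2Cl–iPr gauche, CH2Cl–OH gauche; 4.5 + 3.1 = 7.6 kJ/mol.
iPr at 240° (eclipsed): H–H eclipsed, CH2Cl–OH eclipsed, H–iPr eclipsed; 3.6 + 10.8 + 8.0 = 22.4 kJ/mol.
iPr at 300° (staggered): CH2Cl–OH gauche; 3.1 = 3.1 kJ/mol.
Max at 120° (24.9 kJ/mol), min at 300° (3.1 kJ/mol); barrier = 21.8 kJ/mol.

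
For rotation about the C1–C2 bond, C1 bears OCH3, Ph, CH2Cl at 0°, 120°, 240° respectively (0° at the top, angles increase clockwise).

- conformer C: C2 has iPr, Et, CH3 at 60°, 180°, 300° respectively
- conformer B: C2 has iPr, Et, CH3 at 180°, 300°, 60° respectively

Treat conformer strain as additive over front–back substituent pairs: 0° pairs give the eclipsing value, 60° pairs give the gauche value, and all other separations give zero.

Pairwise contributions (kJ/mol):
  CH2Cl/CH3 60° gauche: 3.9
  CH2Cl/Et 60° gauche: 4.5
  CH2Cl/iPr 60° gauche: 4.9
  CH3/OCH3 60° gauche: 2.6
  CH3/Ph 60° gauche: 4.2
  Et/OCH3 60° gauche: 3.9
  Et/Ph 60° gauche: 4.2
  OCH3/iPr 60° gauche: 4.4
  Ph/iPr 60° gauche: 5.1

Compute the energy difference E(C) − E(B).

-0.5 kJ/mol

C (staggered): OCH3(0°)/iPr(60°) gauche 4.4; OCH3(0°)/CH3(300°) gauche 2.6; Ph(120°)/iPr(60°) gauche 5.1; Ph(120°)/Et(180°) gauche 4.2; CH2Cl(240°)/Et(180°) gauche 4.5; CH2Cl(240°)/CH3(300°) gauche 3.9 → 24.7 kJ/mol.
B (staggered): OCH3(0°)/Et(300°) gauche 3.9; OCH3(0°)/CH3(60°) gauche 2.6; Ph(120°)/iPr(180°) gauche 5.1; Ph(120°)/CH3(60°) gauche 4.2; CH2Cl(240°)/iPr(180°) gauche 4.9; CH2Cl(240°)/Et(300°) gauche 4.5 → 25.2 kJ/mol.
E(C) − E(B) = 24.7 − 25.2 = -0.5 kJ/mol.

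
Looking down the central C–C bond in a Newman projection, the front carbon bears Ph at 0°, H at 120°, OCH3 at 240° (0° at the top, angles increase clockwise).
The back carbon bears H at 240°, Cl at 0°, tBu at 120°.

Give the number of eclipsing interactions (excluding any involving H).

1

Non-H eclipsing pairs: Ph(0°)/Cl(0°) — 1 interaction.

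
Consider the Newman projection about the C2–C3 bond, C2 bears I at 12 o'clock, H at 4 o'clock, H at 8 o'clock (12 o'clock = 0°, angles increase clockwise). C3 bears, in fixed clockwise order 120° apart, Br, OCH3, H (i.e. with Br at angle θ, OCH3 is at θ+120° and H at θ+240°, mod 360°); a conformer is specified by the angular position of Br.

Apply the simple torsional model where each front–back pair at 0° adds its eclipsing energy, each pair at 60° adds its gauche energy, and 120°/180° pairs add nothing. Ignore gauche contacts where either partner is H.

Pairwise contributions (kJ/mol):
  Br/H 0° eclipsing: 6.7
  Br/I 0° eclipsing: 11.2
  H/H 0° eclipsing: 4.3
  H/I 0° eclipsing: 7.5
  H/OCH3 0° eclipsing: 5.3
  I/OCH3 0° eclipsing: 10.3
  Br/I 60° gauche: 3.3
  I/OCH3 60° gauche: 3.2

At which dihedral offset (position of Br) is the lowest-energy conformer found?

Br at 0° is eclipsed. I at 0° is eclipsed with Br at 0° (11.2); H at 120° is eclipsed with OCH3 at 120° (5.3); H at 240° is eclipsed with H at 240° (4.3). Total 20.8 kJ/mol.
Br at 60° is staggered. I at 0° is gauche with Br at 60° (3.3). Total 3.3 kJ/mol.
Br at 120° is eclipsed. I at 0° is eclipsed with H at 0° (7.5); H at 120° is eclipsed with Br at 120° (6.7); H at 240° is eclipsed with OCH3 at 240° (5.3). Total 19.5 kJ/mol.
Br at 180° is staggered. I at 0° is gauche with OCH3 at 300° (3.2). Total 3.2 kJ/mol.
Br at 240° is eclipsed. I at 0° is eclipsed with OCH3 at 0° (10.3); H at 120° is eclipsed with H at 120° (4.3); H at 240° is eclipsed with Br at 240° (6.7). Total 21.3 kJ/mol.
Br at 300° is staggered. I at 0° is gauche with Br at 300° (3.3); I at 0° is gauche with OCH3 at 60° (3.2). Total 6.5 kJ/mol.
The minimum (3.2 kJ/mol) occurs with Br at 180°.

180°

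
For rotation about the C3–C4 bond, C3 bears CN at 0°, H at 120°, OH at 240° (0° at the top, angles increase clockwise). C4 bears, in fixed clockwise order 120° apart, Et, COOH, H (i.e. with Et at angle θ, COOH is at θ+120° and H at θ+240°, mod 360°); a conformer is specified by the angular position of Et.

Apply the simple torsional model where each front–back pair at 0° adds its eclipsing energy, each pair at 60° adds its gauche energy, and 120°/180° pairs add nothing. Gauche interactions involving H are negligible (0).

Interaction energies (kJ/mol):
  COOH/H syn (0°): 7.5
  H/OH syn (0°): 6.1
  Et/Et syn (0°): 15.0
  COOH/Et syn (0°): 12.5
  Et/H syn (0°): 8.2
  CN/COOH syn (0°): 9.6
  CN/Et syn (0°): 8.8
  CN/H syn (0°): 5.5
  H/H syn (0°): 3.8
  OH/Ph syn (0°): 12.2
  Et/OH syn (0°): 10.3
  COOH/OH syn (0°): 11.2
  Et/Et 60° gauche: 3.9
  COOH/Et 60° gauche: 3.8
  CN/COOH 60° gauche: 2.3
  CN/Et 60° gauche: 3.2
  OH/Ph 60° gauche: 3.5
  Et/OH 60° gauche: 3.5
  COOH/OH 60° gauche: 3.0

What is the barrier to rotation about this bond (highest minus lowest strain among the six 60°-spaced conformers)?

18.7 kJ/mol

Et at 0° is eclipsed. CN at 0° is eclipsed with Et at 0° (8.8); H at 120° is eclipsed with COOH at 120° (7.5); OH at 240° is eclipsed with H at 240° (6.1). Total 22.4 kJ/mol.
Et at 60° is staggered. CN at 0° is gauche with Et at 60° (3.2); OH at 240° is gauche with COOH at 180° (3.0). Total 6.2 kJ/mol.
Et at 120° is eclipsed. CN at 0° is eclipsed with H at 0° (5.5); H at 120° is eclipsed with Et at 120° (8.2); OH at 240° is eclipsed with COOH at 240° (11.2). Total 24.9 kJ/mol.
Et at 180° is staggered. CN at 0° is gauche with COOH at 300° (2.3); OH at 240° is gauche with Et at 180° (3.5); OH at 240° is gauche with COOH at 300° (3.0). Total 8.8 kJ/mol.
Et at 240° is eclipsed. CN at 0° is eclipsed with COOH at 0° (9.6); H at 120° is eclipsed with H at 120° (3.8); OH at 240° is eclipsed with Et at 240° (10.3). Total 23.7 kJ/mol.
Et at 300° is staggered. CN at 0° is gauche with Et at 300° (3.2); CN at 0° is gauche with COOH at 60° (2.3); OH at 240° is gauche with Et at 300° (3.5). Total 9.0 kJ/mol.
Max at 120° (24.9 kJ/mol), min at 60° (6.2 kJ/mol); barrier = 18.7 kJ/mol.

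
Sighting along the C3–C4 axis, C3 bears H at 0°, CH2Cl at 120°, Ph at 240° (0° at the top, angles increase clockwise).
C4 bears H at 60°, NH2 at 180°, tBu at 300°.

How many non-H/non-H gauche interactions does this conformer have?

3

Non-H gauche pairs: CH2Cl(120°)/NH2(180°); Ph(240°)/NH2(180°); Ph(240°)/tBu(300°) — 3 interactions.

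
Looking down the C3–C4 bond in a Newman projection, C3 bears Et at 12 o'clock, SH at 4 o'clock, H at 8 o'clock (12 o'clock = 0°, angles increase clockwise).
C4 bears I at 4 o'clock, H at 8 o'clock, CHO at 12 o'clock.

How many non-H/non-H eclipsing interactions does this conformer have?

2

Non-H eclipsing pairs: Et(0°)/CHO(0°); SH(120°)/I(120°) — 2 interactions.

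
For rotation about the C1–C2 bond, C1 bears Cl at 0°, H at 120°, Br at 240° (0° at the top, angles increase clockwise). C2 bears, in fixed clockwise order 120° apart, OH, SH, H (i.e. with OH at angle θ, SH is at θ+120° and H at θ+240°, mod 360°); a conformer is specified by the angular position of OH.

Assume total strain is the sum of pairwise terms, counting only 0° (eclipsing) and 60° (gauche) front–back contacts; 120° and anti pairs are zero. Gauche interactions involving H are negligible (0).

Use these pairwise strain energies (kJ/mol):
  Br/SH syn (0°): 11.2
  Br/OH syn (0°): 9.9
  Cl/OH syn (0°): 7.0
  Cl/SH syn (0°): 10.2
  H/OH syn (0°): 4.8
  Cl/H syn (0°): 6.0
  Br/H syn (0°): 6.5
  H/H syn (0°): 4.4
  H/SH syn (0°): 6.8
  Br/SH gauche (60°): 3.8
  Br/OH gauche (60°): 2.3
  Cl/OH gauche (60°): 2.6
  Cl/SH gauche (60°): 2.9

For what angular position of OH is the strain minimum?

OH at 0° (eclipsed): Cl(0°)/OH(0°) eclipsed 7.0; H(120°)/SH(120°) eclipsed 6.8; Br(240°)/H(240°) eclipsed 6.5 → 20.3 kJ/mol.
OH at 60° (staggered): Cl(0°)/OH(60°) gauche 2.6; Br(240°)/SH(180°) gauche 3.8 → 6.4 kJ/mol.
OH at 120° (eclipsed): Cl(0°)/H(0°) eclipsed 6.0; H(120°)/OH(120°) eclipsed 4.8; Br(240°)/SH(240°) eclipsed 11.2 → 22.0 kJ/mol.
OH at 180° (staggered): Cl(0°)/SH(300°) gauche 2.9; Br(240°)/OH(180°) gauche 2.3; Br(240°)/SH(300°) gauche 3.8 → 9.0 kJ/mol.
OH at 240° (eclipsed): Cl(0°)/SH(0°) eclipsed 10.2; H(120°)/H(120°) eclipsed 4.4; Br(240°)/OH(240°) eclipsed 9.9 → 24.5 kJ/mol.
OH at 300° (staggered): Cl(0°)/OH(300°) gauche 2.6; Cl(0°)/SH(60°) gauche 2.9; Br(240°)/OH(300°) gauche 2.3 → 7.8 kJ/mol.
The minimum (6.4 kJ/mol) occurs with OH at 60°.

60°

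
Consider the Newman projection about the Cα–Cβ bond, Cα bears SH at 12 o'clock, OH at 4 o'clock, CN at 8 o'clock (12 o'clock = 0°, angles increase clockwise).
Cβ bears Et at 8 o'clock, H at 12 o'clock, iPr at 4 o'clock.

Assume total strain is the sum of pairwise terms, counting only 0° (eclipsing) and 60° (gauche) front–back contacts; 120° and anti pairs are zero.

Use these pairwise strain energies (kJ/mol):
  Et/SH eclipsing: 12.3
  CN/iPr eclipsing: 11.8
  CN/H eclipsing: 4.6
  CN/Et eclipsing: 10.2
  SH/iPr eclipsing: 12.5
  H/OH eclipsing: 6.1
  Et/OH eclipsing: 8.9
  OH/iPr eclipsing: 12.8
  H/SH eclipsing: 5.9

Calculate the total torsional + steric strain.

28.9 kJ/mol

This conformer (eclipsed): SH–H eclipsed, OH–iPr eclipsed, CN–Et eclipsed; 5.9 + 12.8 + 10.2 = 28.9 kJ/mol.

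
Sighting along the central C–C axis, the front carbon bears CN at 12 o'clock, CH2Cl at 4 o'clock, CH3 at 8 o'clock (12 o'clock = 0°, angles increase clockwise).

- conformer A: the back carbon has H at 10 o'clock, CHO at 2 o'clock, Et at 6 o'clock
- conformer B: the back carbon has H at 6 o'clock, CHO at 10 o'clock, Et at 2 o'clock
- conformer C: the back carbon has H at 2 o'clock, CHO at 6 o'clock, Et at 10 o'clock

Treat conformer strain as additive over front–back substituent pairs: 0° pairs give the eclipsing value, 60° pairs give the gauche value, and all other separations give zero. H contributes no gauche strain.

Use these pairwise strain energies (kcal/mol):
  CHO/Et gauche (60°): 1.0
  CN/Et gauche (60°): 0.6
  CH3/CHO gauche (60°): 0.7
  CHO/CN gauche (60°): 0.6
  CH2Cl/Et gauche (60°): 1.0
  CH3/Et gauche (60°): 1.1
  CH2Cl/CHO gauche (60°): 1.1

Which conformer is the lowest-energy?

A (staggered): CN–CHO gauche, CH2Cl–CHO gauche, CH2Cl–Et gauche, CH3–Et gauche; 0.6 + 1.1 + 1.0 + 1.1 = 3.8 kcal/mol.
B (staggered): CN–CHO gauche, CN–Et gauche, CH2Cl–Et gauche, CH3–CHO gauche; 0.6 + 0.6 + 1.0 + 0.7 = 2.9 kcal/mol.
C (staggered): CN–Et gauche, CH2Cl–CHO gauche, CH3–CHO gauche, CH3–Et gauche; 0.6 + 1.1 + 0.7 + 1.1 = 3.5 kcal/mol.
B has the lowest total (2.9 kcal/mol).

B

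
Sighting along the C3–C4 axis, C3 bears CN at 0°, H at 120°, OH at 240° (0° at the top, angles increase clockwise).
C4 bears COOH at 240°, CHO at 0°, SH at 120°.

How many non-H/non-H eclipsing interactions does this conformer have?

Non-H eclipsing pairs: CN(0°)/CHO(0°); OH(240°)/COOH(240°) — 2 interactions.

2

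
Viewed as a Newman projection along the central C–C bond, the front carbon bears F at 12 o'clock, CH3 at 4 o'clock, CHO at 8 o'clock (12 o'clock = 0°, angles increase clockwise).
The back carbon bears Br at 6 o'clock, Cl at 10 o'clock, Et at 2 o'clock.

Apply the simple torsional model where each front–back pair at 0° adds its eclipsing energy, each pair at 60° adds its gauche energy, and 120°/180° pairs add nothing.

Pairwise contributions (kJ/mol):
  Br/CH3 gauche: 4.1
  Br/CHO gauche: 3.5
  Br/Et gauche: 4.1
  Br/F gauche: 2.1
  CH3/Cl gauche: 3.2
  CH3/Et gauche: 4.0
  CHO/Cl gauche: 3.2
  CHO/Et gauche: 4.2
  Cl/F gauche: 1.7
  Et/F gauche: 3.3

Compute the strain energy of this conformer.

19.8 kJ/mol

This conformer (staggered): F(0°)/Cl(300°) gauche 1.7; F(0°)/Et(60°) gauche 3.3; CH3(120°)/Br(180°) gauche 4.1; CH3(120°)/Et(60°) gauche 4.0; CHO(240°)/Br(180°) gauche 3.5; CHO(240°)/Cl(300°) gauche 3.2 → 19.8 kJ/mol.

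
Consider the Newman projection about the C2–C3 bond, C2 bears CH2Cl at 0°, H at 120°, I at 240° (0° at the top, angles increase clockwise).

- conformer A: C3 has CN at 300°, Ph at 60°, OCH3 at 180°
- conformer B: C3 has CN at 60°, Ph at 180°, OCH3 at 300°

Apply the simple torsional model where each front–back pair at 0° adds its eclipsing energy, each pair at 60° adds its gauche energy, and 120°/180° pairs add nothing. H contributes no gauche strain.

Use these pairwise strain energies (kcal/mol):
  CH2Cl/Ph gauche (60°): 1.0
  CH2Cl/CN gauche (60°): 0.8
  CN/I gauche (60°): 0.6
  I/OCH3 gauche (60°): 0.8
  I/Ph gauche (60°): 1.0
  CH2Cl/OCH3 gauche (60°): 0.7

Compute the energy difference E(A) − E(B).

-0.1 kcal/mol

A (staggered): CH2Cl(0°)/CN(300°) gauche 0.8; CH2Cl(0°)/Ph(60°) gauche 1.0; I(240°)/CN(300°) gauche 0.6; I(240°)/OCH3(180°) gauche 0.8 → 3.2 kcal/mol.
B (staggered): CH2Cl(0°)/CN(60°) gauche 0.8; CH2Cl(0°)/OCH3(300°) gauche 0.7; I(240°)/Ph(180°) gauche 1.0; I(240°)/OCH3(300°) gauche 0.8 → 3.3 kcal/mol.
E(A) − E(B) = 3.2 − 3.3 = -0.1 kcal/mol.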